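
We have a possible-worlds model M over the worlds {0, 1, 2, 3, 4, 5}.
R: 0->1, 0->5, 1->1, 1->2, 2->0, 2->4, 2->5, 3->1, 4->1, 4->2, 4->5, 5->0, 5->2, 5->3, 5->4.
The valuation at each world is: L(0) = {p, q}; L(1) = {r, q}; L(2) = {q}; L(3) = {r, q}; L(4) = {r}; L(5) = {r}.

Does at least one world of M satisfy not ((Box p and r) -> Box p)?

No

Let φ = not ((Box p and r) -> Box p). Evaluate φ at each world:
  0 (successors {1, 5}): φ is false.
  1 (successors {1, 2}): φ is false.
  2 (successors {0, 4, 5}): φ is false.
  3 (successors {1}): φ is false.
  4 (successors {1, 2, 5}): φ is false.
  5 (successors {0, 2, 3, 4}): φ is false.
For instance, at 3:
  At 3: (Box p and r) -> Box p is true, so not ((Box p and r) -> Box p) is false.
    At 3: Box p and r is false, Box p is false, so (Box p and r) -> Box p is true.
      At 3: Box p is false, r is true, so Box p and r is false.
      At 3: Box p requires p at every successor {1}.
        p fails at 1, so Box p is false at 3.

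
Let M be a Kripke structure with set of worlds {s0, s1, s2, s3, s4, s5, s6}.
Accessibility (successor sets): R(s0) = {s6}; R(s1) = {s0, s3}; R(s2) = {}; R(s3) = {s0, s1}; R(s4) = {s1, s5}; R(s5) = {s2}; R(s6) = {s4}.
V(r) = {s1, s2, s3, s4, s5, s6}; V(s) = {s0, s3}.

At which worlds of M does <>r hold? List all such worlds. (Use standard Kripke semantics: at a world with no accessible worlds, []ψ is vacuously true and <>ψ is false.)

s0, s1, s3, s4, s5, s6

Let φ = <>r. Evaluate φ at each world:
  s0 (successors {s6}): φ is true.
  s1 (successors {s0, s3}): φ is true.
  s2 (successors ∅): φ is false.
  s3 (successors {s0, s1}): φ is true.
  s4 (successors {s1, s5}): φ is true.
  s5 (successors {s2}): φ is true.
  s6 (successors {s4}): φ is true.
For instance, at s6:
  At s6: <>r requires r at some successor in {s4}.
    r holds at s4, so <>r is true at s6.
Satisfying worlds: {s0, s1, s3, s4, s5, s6}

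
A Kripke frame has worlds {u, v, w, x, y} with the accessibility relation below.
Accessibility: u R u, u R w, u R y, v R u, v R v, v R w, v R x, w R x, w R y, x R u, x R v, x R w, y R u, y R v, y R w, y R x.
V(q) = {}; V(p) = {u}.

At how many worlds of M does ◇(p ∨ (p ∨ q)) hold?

Let φ = ◇(p ∨ (p ∨ q)). Evaluate φ at each world:
  u (successors {u, w, y}): φ is true.
  v (successors {u, v, w, x}): φ is true.
  w (successors {x, y}): φ is false.
  x (successors {u, v, w}): φ is true.
  y (successors {u, v, w, x}): φ is true.
For instance, at y:
  At y: ◇(p ∨ (p ∨ q)) requires p ∨ (p ∨ q) at some successor in {u, v, w, x}.
    p ∨ (p ∨ q) holds at u, so ◇(p ∨ (p ∨ q)) is true at y.
Satisfying worlds: {u, v, x, y}

4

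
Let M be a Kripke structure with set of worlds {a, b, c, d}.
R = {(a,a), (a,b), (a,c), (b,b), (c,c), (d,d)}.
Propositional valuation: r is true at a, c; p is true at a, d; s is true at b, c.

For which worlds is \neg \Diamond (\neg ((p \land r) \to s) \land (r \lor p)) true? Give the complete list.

Recall that \Diamond ψ holds at a world iff ψ holds at some accessible world.
Let φ = \neg \Diamond (\neg ((p \land r) \to s) \land (r \lor p)). Evaluate φ at each world:
  a (successors {a, b, c}): φ is false.
  b (successors {b}): φ is true.
  c (successors {c}): φ is true.
  d (successors {d}): φ is true.
For instance, at d:
  At d: \Diamond (\neg ((p \land r) \to s) \land (r \lor p)) is false, so \neg \Diamond (\neg ((p \land r) \to s) \land (r \lor p)) is true.
    At d: \Diamond (\neg ((p \land r) \to s) \land (r \lor p)) requires \neg ((p \land r) \to s) \land (r \lor p) at some successor in {d}.
      At d: \neg ((p \land r) \to s) \land (r \lor p) is false.
    So \Diamond (\neg ((p \land r) \to s) \land (r \lor p)) is false at d.
Satisfying worlds: {b, c, d}

b, c, d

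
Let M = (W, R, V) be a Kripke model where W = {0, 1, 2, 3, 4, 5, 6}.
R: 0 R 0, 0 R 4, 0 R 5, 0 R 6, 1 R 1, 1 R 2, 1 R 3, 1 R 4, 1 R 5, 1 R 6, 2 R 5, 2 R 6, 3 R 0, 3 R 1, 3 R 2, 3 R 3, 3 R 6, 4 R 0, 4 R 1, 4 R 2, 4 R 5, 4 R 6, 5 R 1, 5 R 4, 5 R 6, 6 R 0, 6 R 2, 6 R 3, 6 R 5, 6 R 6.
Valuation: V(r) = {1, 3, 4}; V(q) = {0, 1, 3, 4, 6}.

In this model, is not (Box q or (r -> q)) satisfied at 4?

No

At 4: Box q or (r -> q) is true, so not (Box q or (r -> q)) is false.
  At 4: Box q is false, r -> q is true, so Box q or (r -> q) is true.
    At 4: Box q requires q at every successor {0, 1, 2, 5, 6}.
      q fails at 2, so Box q is false at 4.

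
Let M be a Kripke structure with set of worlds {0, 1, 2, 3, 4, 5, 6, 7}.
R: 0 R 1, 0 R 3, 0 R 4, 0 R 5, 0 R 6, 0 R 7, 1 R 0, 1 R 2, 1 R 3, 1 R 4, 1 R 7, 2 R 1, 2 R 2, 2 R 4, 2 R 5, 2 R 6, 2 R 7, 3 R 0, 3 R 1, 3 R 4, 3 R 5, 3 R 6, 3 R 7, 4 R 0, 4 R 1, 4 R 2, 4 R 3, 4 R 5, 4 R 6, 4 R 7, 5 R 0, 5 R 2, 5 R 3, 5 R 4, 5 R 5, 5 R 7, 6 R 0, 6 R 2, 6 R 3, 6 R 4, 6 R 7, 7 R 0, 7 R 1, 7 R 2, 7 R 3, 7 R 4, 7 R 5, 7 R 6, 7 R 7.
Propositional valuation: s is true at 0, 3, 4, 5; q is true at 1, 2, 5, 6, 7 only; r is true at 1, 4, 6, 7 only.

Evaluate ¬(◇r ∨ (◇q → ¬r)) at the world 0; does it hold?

No

Recall that ◇ψ holds at a world iff ψ holds at some accessible world.
At 0: ◇r ∨ (◇q → ¬r) is true, so ¬(◇r ∨ (◇q → ¬r)) is false.
  At 0: ◇r is true, ◇q → ¬r is true, so ◇r ∨ (◇q → ¬r) is true.
    At 0: ◇r requires r at some successor in {1, 3, 4, 5, 6, 7}.
      r holds at 1, so ◇r is true at 0.
    At 0: ◇q is true, ¬r is true, so ◇q → ¬r is true.
      At 0: ◇q requires q at some successor in {1, 3, 4, 5, 6, 7}.
        q holds at 1, so ◇q is true at 0.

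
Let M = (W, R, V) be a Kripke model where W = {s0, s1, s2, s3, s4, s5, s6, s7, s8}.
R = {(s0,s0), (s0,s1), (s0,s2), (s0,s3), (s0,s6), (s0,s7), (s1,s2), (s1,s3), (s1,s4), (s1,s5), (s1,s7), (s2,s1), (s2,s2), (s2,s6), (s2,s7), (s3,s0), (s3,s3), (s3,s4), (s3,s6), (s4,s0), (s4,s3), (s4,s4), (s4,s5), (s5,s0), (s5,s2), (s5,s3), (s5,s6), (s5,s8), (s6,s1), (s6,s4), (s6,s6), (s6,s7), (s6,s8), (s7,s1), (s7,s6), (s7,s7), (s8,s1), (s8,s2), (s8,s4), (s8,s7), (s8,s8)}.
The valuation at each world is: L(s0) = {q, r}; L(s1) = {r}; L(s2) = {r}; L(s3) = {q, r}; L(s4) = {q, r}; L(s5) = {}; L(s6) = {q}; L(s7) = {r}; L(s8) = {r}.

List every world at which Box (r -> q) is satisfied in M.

Let φ = Box (r -> q). Evaluate φ at each world:
  s0 (successors {s0, s1, s2, s3, s6, s7}): φ is false.
  s1 (successors {s2, s3, s4, s5, s7}): φ is false.
  s2 (successors {s1, s2, s6, s7}): φ is false.
  s3 (successors {s0, s3, s4, s6}): φ is true.
  s4 (successors {s0, s3, s4, s5}): φ is true.
  s5 (successors {s0, s2, s3, s6, s8}): φ is false.
  s6 (successors {s1, s4, s6, s7, s8}): φ is false.
  s7 (successors {s1, s6, s7}): φ is false.
  s8 (successors {s1, s2, s4, s7, s8}): φ is false.
For instance, at s7:
  At s7: Box (r -> q) requires r -> q at every successor {s1, s6, s7}.
    r -> q fails at s1, so Box (r -> q) is false at s7.
Satisfying worlds: {s3, s4}

s3, s4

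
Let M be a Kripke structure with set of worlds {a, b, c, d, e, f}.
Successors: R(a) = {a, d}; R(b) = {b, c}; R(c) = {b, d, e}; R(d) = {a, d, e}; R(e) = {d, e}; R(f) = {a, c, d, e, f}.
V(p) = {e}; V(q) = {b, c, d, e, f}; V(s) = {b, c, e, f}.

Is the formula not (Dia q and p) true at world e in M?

Recall that Dia ψ holds at a world iff ψ holds at some accessible world.
At e: Dia q and p is true, so not (Dia q and p) is false.
  At e: Dia q is true, p is true, so Dia q and p is true.
    At e: Dia q requires q at some successor in {d, e}.
      q holds at d, so Dia q is true at e.

No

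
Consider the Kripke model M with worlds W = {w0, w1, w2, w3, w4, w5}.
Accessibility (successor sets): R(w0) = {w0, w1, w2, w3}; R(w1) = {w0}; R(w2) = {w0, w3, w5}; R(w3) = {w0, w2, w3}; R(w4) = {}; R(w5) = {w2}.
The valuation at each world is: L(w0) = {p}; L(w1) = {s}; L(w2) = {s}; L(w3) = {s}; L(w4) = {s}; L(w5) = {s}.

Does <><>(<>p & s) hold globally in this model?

No

Recall that <>ψ holds at a world iff ψ holds at some accessible world.
Let φ = <><>(<>p & s). Evaluate φ at each world:
  w0 (successors {w0, w1, w2, w3}): φ is true.
  w1 (successors {w0}): φ is true.
  w2 (successors {w0, w3, w5}): φ is true.
  w3 (successors {w0, w2, w3}): φ is true.
  w4 (successors ∅): φ is false.
  w5 (successors {w2}): φ is true.
Detail at w4 (counterexample):
  At w4: no accessible worlds, so <><>(<>p & s) is false.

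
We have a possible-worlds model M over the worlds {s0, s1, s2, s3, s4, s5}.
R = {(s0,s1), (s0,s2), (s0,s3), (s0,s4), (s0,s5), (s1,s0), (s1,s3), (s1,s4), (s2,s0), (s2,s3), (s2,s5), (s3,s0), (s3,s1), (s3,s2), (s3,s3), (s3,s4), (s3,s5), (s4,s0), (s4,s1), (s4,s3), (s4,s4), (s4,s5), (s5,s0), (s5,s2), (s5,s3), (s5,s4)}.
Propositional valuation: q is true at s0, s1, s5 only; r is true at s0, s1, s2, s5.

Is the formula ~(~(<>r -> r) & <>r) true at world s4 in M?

No

Recall that <>ψ holds at a world iff ψ holds at some accessible world.
At s4: ~(<>r -> r) & <>r is true, so ~(~(<>r -> r) & <>r) is false.
  At s4: ~(<>r -> r) is true, <>r is true, so ~(<>r -> r) & <>r is true.
    At s4: <>r -> r is false, so ~(<>r -> r) is true.
      At s4: <>r is true, r is false, so <>r -> r is false.
    At s4: <>r requires r at some successor in {s0, s1, s3, s4, s5}.
      r holds at s0, so <>r is true at s4.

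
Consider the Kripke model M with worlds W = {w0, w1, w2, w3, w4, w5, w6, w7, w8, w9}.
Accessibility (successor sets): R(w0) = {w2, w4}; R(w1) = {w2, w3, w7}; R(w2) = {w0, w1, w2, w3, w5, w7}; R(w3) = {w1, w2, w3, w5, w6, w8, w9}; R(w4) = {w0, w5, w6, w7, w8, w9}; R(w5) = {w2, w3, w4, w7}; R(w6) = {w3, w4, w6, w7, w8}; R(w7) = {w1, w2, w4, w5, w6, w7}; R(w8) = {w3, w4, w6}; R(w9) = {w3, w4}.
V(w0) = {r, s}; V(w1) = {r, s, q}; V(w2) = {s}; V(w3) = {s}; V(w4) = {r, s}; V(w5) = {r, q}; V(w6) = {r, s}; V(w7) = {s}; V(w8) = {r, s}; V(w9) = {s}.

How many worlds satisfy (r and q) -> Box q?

Recall that Box ψ holds at a world iff ψ holds at every accessible world, and Dia ψ holds iff ψ holds at some accessible world.
Let φ = (r and q) -> Box q. Evaluate φ at each world:
  w0 (successors {w2, w4}): φ is true.
  w1 (successors {w2, w3, w7}): φ is false.
  w2 (successors {w0, w1, w2, w3, w5, w7}): φ is true.
  w3 (successors {w1, w2, w3, w5, w6, w8, w9}): φ is true.
  w4 (successors {w0, w5, w6, w7, w8, w9}): φ is true.
  w5 (successors {w2, w3, w4, w7}): φ is false.
  w6 (successors {w3, w4, w6, w7, w8}): φ is true.
  w7 (successors {w1, w2, w4, w5, w6, w7}): φ is true.
  w8 (successors {w3, w4, w6}): φ is true.
  w9 (successors {w3, w4}): φ is true.
For instance, at w1:
  At w1: r and q is true, Box q is false, so (r and q) -> Box q is false.
    At w1: Box q requires q at every successor {w2, w3, w7}.
      q fails at w2, so Box q is false at w1.
Satisfying worlds: {w0, w2, w3, w4, w6, w7, w8, w9}

8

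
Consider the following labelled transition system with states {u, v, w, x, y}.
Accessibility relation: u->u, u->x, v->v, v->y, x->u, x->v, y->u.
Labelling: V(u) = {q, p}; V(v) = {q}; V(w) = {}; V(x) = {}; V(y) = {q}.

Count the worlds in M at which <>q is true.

4

Recall that <>ψ holds at a world iff ψ holds at some accessible world.
Let φ = <>q. Evaluate φ at each world:
  u (successors {u, x}): φ is true.
  v (successors {v, y}): φ is true.
  w (successors ∅): φ is false.
  x (successors {u, v}): φ is true.
  y (successors {u}): φ is true.
For instance, at v:
  At v: <>q requires q at some successor in {v, y}.
    q holds at v, so <>q is true at v.
Satisfying worlds: {u, v, x, y}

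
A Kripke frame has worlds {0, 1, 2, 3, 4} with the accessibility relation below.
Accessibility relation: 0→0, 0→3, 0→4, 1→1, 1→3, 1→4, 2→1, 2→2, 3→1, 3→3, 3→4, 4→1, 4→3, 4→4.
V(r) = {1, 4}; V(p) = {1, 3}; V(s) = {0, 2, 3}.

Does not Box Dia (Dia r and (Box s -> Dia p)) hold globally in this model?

Recall that Box ψ holds at a world iff ψ holds at every accessible world, and Dia ψ holds iff ψ holds at some accessible world.
Let φ = not Box Dia (Dia r and (Box s -> Dia p)). Evaluate φ at each world:
  0 (successors {0, 3, 4}): φ is false.
  1 (successors {1, 3, 4}): φ is false.
  2 (successors {1, 2}): φ is false.
  3 (successors {1, 3, 4}): φ is false.
  4 (successors {1, 3, 4}): φ is false.
Detail at 0 (counterexample):
  At 0: Box Dia (Dia r and (Box s -> Dia p)) is true, so not Box Dia (Dia r and (Box s -> Dia p)) is false.
    At 0: Box Dia (Dia r and (Box s -> Dia p)) requires Dia (Dia r and (Box s -> Dia p)) at every successor {0, 3, 4}.
      At 0: Dia (Dia r and (Box s -> Dia p)) is true.
      At 3: Dia (Dia r and (Box s -> Dia p)) is true.
      At 4: Dia (Dia r and (Box s -> Dia p)) is true.
    So Box Dia (Dia r and (Box s -> Dia p)) is true at 0.

No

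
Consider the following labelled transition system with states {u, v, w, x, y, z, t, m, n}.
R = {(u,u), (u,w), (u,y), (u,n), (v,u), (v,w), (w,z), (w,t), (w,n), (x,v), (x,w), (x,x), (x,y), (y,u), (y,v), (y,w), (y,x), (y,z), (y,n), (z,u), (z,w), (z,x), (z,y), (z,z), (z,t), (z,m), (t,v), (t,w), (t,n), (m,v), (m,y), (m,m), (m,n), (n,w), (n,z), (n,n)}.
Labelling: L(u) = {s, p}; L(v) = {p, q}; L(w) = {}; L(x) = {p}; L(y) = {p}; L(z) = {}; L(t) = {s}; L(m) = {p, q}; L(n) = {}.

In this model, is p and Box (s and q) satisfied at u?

At u: p is true, Box (s and q) is false, so p and Box (s and q) is false.
  At u: Box (s and q) requires s and q at every successor {u, w, y, n}.
    s and q fails at u, so Box (s and q) is false at u.

No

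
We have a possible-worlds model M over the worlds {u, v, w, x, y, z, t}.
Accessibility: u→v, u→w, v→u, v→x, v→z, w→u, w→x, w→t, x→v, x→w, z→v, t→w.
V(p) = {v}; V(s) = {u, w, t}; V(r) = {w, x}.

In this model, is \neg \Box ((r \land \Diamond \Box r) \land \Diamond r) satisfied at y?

Recall that \Box ψ holds at a world iff ψ holds at every accessible world, and \Diamond ψ holds iff ψ holds at some accessible world.
At y: \Box ((r \land \Diamond \Box r) \land \Diamond r) is true, so \neg \Box ((r \land \Diamond \Box r) \land \Diamond r) is false.
  At y: no accessible worlds, so \Box ((r \land \Diamond \Box r) \land \Diamond r) holds vacuously.

No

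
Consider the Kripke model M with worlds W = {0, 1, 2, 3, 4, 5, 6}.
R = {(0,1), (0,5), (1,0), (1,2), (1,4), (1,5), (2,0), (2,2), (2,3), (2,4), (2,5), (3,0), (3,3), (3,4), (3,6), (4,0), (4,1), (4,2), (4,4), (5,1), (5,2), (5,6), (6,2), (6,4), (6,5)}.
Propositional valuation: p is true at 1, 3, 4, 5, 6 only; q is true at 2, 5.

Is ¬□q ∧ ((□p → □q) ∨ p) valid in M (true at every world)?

No

Let φ = ¬□q ∧ ((□p → □q) ∨ p). Evaluate φ at each world:
  0 (successors {1, 5}): φ is false.
  1 (successors {0, 2, 4, 5}): φ is true.
  2 (successors {0, 2, 3, 4, 5}): φ is true.
  3 (successors {0, 3, 4, 6}): φ is true.
  4 (successors {0, 1, 2, 4}): φ is true.
  5 (successors {1, 2, 6}): φ is true.
  6 (successors {2, 4, 5}): φ is true.
Detail at 0 (counterexample):
  At 0: ¬□q is true, (□p → □q) ∨ p is false, so ¬□q ∧ ((□p → □q) ∨ p) is false.
    At 0: □q is false, so ¬□q is true.
      At 0: □q requires q at every successor {1, 5}.
        q fails at 1, so □q is false at 0.
    At 0: □p → □q is false, p is false, so (□p → □q) ∨ p is false.
      At 0: □p is true, □q is false, so □p → □q is false.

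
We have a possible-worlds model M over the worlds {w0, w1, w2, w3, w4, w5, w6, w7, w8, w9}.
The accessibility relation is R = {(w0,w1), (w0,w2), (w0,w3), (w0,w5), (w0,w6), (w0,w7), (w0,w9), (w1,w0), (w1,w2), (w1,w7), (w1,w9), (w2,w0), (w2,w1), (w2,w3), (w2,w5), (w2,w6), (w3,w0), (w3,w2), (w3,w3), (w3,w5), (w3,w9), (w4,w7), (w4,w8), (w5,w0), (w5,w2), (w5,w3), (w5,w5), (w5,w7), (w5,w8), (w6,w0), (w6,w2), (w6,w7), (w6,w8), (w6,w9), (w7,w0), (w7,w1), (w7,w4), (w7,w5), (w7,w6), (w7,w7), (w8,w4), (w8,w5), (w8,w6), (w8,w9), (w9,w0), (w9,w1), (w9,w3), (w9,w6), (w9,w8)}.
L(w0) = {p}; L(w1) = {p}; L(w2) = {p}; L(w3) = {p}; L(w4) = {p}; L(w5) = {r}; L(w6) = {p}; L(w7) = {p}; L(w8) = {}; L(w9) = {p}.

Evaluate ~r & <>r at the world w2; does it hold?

Recall that <>ψ holds at a world iff ψ holds at some accessible world.
At w2: ~r is true, <>r is true, so ~r & <>r is true.
  At w2: <>r requires r at some successor in {w0, w1, w3, w5, w6}.
    r holds at w5, so <>r is true at w2.

Yes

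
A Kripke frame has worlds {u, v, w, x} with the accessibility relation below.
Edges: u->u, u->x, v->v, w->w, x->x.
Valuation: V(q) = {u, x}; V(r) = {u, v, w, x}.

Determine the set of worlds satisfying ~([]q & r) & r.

v, w

Let φ = ~([]q & r) & r. Evaluate φ at each world:
  u (successors {u, x}): φ is false.
  v (successors {v}): φ is true.
  w (successors {w}): φ is true.
  x (successors {x}): φ is false.
For instance, at u:
  At u: ~([]q & r) is false, r is true, so ~([]q & r) & r is false.
    At u: []q & r is true, so ~([]q & r) is false.
      At u: []q is true, r is true, so []q & r is true.
Satisfying worlds: {v, w}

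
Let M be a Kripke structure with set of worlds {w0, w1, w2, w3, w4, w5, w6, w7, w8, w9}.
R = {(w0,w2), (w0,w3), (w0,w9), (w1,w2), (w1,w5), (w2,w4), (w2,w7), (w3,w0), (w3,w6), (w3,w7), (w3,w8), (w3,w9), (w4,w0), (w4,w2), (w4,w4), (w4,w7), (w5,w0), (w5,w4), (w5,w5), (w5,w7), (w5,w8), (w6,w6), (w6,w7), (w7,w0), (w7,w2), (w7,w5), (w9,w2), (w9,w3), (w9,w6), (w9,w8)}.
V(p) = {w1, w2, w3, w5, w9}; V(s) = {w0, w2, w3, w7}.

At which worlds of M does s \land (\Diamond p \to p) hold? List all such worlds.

w2, w3

Let φ = s \land (\Diamond p \to p). Evaluate φ at each world:
  w0 (successors {w2, w3, w9}): φ is false.
  w1 (successors {w2, w5}): φ is false.
  w2 (successors {w4, w7}): φ is true.
  w3 (successors {w0, w6, w7, w8, w9}): φ is true.
  w4 (successors {w0, w2, w4, w7}): φ is false.
  w5 (successors {w0, w4, w5, w7, w8}): φ is false.
  w6 (successors {w6, w7}): φ is false.
  w7 (successors {w0, w2, w5}): φ is false.
  w8 (successors ∅): φ is false.
  w9 (successors {w2, w3, w6, w8}): φ is false.
For instance, at w7:
  At w7: s is true, \Diamond p \to p is false, so s \land (\Diamond p \to p) is false.
    At w7: \Diamond p is true, p is false, so \Diamond p \to p is false.
      At w7: \Diamond p requires p at some successor in {w0, w2, w5}.
        p holds at w2, so \Diamond p is true at w7.
Satisfying worlds: {w2, w3}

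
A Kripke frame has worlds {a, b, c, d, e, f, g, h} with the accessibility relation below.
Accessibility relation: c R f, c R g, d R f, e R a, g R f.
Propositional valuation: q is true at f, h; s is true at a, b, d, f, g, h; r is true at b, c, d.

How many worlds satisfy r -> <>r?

Let φ = r -> <>r. Evaluate φ at each world:
  a (successors ∅): φ is true.
  b (successors ∅): φ is false.
  c (successors {f, g}): φ is false.
  d (successors {f}): φ is false.
  e (successors {a}): φ is true.
  f (successors ∅): φ is true.
  g (successors {f}): φ is true.
  h (successors ∅): φ is true.
For instance, at d:
  At d: r is true, <>r is false, so r -> <>r is false.
    At d: <>r requires r at some successor in {f}.
      At f: r is false.
    So <>r is false at d.
Satisfying worlds: {a, e, f, g, h}

5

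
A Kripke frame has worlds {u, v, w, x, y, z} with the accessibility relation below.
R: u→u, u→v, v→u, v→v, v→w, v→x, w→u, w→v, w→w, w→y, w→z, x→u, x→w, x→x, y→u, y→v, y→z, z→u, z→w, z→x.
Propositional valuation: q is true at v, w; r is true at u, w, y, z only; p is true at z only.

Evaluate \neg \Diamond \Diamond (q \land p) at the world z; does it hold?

At z: \Diamond \Diamond (q \land p) is false, so \neg \Diamond \Diamond (q \land p) is true.
  At z: \Diamond \Diamond (q \land p) requires \Diamond (q \land p) at some successor in {u, w, x}.
    At u: \Diamond (q \land p) is false.
    At w: \Diamond (q \land p) is false.
    At x: \Diamond (q \land p) is false.
  So \Diamond \Diamond (q \land p) is false at z.

Yes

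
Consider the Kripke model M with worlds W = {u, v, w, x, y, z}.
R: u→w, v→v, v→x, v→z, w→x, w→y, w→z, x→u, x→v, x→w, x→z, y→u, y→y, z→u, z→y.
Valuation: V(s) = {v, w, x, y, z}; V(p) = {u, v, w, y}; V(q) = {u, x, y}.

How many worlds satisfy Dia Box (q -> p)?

Let φ = Dia Box (q -> p). Evaluate φ at each world:
  u (successors {w}): φ is false.
  v (successors {v, x, z}): φ is true.
  w (successors {x, y, z}): φ is true.
  x (successors {u, v, w, z}): φ is true.
  y (successors {u, y}): φ is true.
  z (successors {u, y}): φ is true.
For instance, at v:
  At v: Dia Box (q -> p) requires Box (q -> p) at some successor in {v, x, z}.
    Box (q -> p) holds at x, so Dia Box (q -> p) is true at v.
      At x: Box (q -> p) requires q -> p at every successor {u, v, w, z}.
        At u: q -> p is true.
        At v: q -> p is true.
        At w: q -> p is true.
        At z: q -> p is true.
      So Box (q -> p) is true at x.
Satisfying worlds: {v, w, x, y, z}

5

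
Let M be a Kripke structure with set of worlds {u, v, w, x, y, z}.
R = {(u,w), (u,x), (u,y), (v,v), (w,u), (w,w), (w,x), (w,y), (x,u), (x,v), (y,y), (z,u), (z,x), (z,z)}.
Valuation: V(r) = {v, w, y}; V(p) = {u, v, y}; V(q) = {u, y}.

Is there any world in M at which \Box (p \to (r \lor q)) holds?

Let φ = \Box (p \to (r \lor q)). Evaluate φ at each world:
  u (successors {w, x, y}): φ is true.
  v (successors {v}): φ is true.
  w (successors {u, w, x, y}): φ is true.
  x (successors {u, v}): φ is true.
  y (successors {y}): φ is true.
  z (successors {u, x, z}): φ is true.
Detail at u (witness):
  At u: \Box (p \to (r \lor q)) requires p \to (r \lor q) at every successor {w, x, y}.
    At w: p \to (r \lor q) is true.
    At x: p \to (r \lor q) is true.
    At y: p \to (r \lor q) is true.
  So \Box (p \to (r \lor q)) is true at u.

Yes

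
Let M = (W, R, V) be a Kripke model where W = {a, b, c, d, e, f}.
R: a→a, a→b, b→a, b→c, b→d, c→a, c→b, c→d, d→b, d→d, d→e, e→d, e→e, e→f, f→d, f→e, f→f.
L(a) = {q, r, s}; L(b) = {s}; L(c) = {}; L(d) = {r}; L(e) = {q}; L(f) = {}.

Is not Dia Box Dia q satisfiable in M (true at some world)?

No

Let φ = not Dia Box Dia q. Evaluate φ at each world:
  a (successors {a, b}): φ is false.
  b (successors {a, c, d}): φ is false.
  c (successors {a, b, d}): φ is false.
  d (successors {b, d, e}): φ is false.
  e (successors {d, e, f}): φ is false.
  f (successors {d, e, f}): φ is false.
For instance, at f:
  At f: Dia Box Dia q is true, so not Dia Box Dia q is false.
    At f: Dia Box Dia q requires Box Dia q at some successor in {d, e, f}.
      Box Dia q holds at d, so Dia Box Dia q is true at f.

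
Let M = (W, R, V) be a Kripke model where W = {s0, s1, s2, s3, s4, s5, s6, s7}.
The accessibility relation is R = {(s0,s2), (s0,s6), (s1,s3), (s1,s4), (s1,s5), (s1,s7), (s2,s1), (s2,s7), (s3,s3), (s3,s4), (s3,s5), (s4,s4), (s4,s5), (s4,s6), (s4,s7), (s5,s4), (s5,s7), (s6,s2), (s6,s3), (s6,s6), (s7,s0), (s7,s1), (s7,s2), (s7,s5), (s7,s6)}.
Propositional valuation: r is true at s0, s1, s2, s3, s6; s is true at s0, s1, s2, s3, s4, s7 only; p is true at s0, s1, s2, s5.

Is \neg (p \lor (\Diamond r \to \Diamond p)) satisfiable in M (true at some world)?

No

Recall that \Diamond ψ holds at a world iff ψ holds at some accessible world.
Let φ = \neg (p \lor (\Diamond r \to \Diamond p)). Evaluate φ at each world:
  s0 (successors {s2, s6}): φ is false.
  s1 (successors {s3, s4, s5, s7}): φ is false.
  s2 (successors {s1, s7}): φ is false.
  s3 (successors {s3, s4, s5}): φ is false.
  s4 (successors {s4, s5, s6, s7}): φ is false.
  s5 (successors {s4, s7}): φ is false.
  s6 (successors {s2, s3, s6}): φ is false.
  s7 (successors {s0, s1, s2, s5, s6}): φ is false.
For instance, at s0:
  At s0: p \lor (\Diamond r \to \Diamond p) is true, so \neg (p \lor (\Diamond r \to \Diamond p)) is false.
    At s0: p is true, \Diamond r \to \Diamond p is true, so p \lor (\Diamond r \to \Diamond p) is true.
      At s0: \Diamond r is true, \Diamond p is true, so \Diamond r \to \Diamond p is true.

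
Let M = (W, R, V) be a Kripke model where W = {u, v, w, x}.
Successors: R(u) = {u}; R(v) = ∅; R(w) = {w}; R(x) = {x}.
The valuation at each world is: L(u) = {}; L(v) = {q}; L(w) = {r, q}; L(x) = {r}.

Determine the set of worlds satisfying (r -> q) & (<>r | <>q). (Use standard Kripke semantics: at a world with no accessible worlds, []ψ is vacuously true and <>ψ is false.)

w

Let φ = (r -> q) & (<>r | <>q). Evaluate φ at each world:
  u (successors {u}): φ is false.
  v (successors ∅): φ is false.
  w (successors {w}): φ is true.
  x (successors {x}): φ is false.
For instance, at u:
  At u: r -> q is true, <>r | <>q is false, so (r -> q) & (<>r | <>q) is false.
    At u: <>r is false, <>q is false, so <>r | <>q is false.
      At u: <>r requires r at some successor in {u}.
        At u: r is false.
      So <>r is false at u.
      At u: <>q requires q at some successor in {u}.
        At u: q is false.
      So <>q is false at u.
Satisfying worlds: {w}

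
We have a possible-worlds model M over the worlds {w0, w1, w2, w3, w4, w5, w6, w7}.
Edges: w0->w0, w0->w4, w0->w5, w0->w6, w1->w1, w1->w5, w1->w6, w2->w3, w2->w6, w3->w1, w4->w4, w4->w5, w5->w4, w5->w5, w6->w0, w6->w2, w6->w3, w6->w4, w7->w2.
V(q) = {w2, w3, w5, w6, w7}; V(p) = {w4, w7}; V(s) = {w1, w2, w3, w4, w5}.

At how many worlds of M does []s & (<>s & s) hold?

3

Recall that []ψ holds at a world iff ψ holds at every accessible world, and <>ψ holds iff ψ holds at some accessible world.
Let φ = []s & (<>s & s). Evaluate φ at each world:
  w0 (successors {w0, w4, w5, w6}): φ is false.
  w1 (successors {w1, w5, w6}): φ is false.
  w2 (successors {w3, w6}): φ is false.
  w3 (successors {w1}): φ is true.
  w4 (successors {w4, w5}): φ is true.
  w5 (successors {w4, w5}): φ is true.
  w6 (successors {w0, w2, w3, w4}): φ is false.
  w7 (successors {w2}): φ is false.
For instance, at w4:
  At w4: []s is true, <>s & s is true, so []s & (<>s & s) is true.
    At w4: []s requires s at every successor {w4, w5}.
      At w4: s is true.
      At w5: s is true.
    So []s is true at w4.
    At w4: <>s is true, s is true, so <>s & s is true.
      At w4: <>s requires s at some successor in {w4, w5}.
        s holds at w4, so <>s is true at w4.
Satisfying worlds: {w3, w4, w5}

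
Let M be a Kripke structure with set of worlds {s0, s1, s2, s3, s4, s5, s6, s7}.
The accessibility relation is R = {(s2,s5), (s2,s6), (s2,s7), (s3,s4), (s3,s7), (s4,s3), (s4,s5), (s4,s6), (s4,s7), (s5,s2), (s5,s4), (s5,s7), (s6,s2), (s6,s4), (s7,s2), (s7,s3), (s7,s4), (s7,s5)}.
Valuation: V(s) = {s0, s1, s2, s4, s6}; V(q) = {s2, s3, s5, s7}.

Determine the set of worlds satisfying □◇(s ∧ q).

Let φ = □◇(s ∧ q). Evaluate φ at each world:
  s0 (successors ∅): φ is true.
  s1 (successors ∅): φ is true.
  s2 (successors {s5, s6, s7}): φ is true.
  s3 (successors {s4, s7}): φ is false.
  s4 (successors {s3, s5, s6, s7}): φ is false.
  s5 (successors {s2, s4, s7}): φ is false.
  s6 (successors {s2, s4}): φ is false.
  s7 (successors {s2, s3, s4, s5}): φ is false.
For instance, at s5:
  At s5: □◇(s ∧ q) requires ◇(s ∧ q) at every successor {s2, s4, s7}.
    ◇(s ∧ q) fails at s2, so □◇(s ∧ q) is false at s5.
      At s2: ◇(s ∧ q) requires s ∧ q at some successor in {s5, s6, s7}.
        At s5: s ∧ q is false.
        At s6: s ∧ q is false.
        At s7: s ∧ q is false.
      So ◇(s ∧ q) is false at s2.
Satisfying worlds: {s0, s1, s2}

s0, s1, s2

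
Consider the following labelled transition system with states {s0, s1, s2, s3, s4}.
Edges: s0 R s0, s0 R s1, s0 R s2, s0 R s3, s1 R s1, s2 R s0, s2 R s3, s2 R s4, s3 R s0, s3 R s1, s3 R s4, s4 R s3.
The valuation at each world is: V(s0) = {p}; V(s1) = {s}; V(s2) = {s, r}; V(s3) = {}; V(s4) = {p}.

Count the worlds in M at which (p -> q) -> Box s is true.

Let φ = (p -> q) -> Box s. Evaluate φ at each world:
  s0 (successors {s0, s1, s2, s3}): φ is true.
  s1 (successors {s1}): φ is true.
  s2 (successors {s0, s3, s4}): φ is false.
  s3 (successors {s0, s1, s4}): φ is false.
  s4 (successors {s3}): φ is true.
For instance, at s2:
  At s2: p -> q is true, Box s is false, so (p -> q) -> Box s is false.
    At s2: Box s requires s at every successor {s0, s3, s4}.
      s fails at s0, so Box s is false at s2.
Satisfying worlds: {s0, s1, s4}

3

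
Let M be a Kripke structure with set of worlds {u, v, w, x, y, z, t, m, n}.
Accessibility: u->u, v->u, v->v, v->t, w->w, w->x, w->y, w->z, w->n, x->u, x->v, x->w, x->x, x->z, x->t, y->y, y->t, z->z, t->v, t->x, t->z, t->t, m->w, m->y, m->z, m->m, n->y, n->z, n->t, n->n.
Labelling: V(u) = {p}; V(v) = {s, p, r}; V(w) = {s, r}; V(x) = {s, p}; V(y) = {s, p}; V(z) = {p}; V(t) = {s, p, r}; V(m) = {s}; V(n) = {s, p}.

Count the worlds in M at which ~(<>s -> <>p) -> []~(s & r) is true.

Recall that []ψ holds at a world iff ψ holds at every accessible world, and <>ψ holds iff ψ holds at some accessible world.
Let φ = ~(<>s -> <>p) -> []~(s & r). Evaluate φ at each world:
  u (successors {u}): φ is true.
  v (successors {u, v, t}): φ is true.
  w (successors {w, x, y, z, n}): φ is true.
  x (successors {u, v, w, x, z, t}): φ is true.
  y (successors {y, t}): φ is true.
  z (successors {z}): φ is true.
  t (successors {v, x, z, t}): φ is true.
  m (successors {w, y, z, m}): φ is true.
  n (successors {y, z, t, n}): φ is true.
For instance, at v:
  At v: ~(<>s -> <>p) is false, []~(s & r) is false, so ~(<>s -> <>p) -> []~(s & r) is true.
    At v: <>s -> <>p is true, so ~(<>s -> <>p) is false.
      At v: <>s is true, <>p is true, so <>s -> <>p is true.
    At v: []~(s & r) requires ~(s & r) at every successor {u, v, t}.
      ~(s & r) fails at v, so []~(s & r) is false at v.
Satisfying worlds: {u, v, w, x, y, z, t, m, n}

9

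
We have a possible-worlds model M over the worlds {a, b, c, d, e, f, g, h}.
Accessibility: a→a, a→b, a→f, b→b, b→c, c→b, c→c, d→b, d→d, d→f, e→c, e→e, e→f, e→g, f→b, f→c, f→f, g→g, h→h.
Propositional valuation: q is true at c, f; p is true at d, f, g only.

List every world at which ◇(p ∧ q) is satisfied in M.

a, d, e, f

Let φ = ◇(p ∧ q). Evaluate φ at each world:
  a (successors {a, b, f}): φ is true.
  b (successors {b, c}): φ is false.
  c (successors {b, c}): φ is false.
  d (successors {b, d, f}): φ is true.
  e (successors {c, e, f, g}): φ is true.
  f (successors {b, c, f}): φ is true.
  g (successors {g}): φ is false.
  h (successors {h}): φ is false.
For instance, at c:
  At c: ◇(p ∧ q) requires p ∧ q at some successor in {b, c}.
    At b: p ∧ q is false.
    At c: p ∧ q is false.
  So ◇(p ∧ q) is false at c.
Satisfying worlds: {a, d, e, f}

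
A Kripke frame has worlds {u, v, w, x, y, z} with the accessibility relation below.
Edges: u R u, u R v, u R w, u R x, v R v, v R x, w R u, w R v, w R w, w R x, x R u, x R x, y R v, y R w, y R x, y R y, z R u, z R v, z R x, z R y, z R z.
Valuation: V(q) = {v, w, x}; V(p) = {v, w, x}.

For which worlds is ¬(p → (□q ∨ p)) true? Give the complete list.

Recall that □ψ holds at a world iff ψ holds at every accessible world, and ◇ψ holds iff ψ holds at some accessible world.
Let φ = ¬(p → (□q ∨ p)). Evaluate φ at each world:
  u (successors {u, v, w, x}): φ is false.
  v (successors {v, x}): φ is false.
  w (successors {u, v, w, x}): φ is false.
  x (successors {u, x}): φ is false.
  y (successors {v, w, x, y}): φ is false.
  z (successors {u, v, x, y, z}): φ is false.
For instance, at z:
  At z: p → (□q ∨ p) is true, so ¬(p → (□q ∨ p)) is false.
    At z: p is false, □q ∨ p is false, so p → (□q ∨ p) is true.
      At z: □q is false, p is false, so □q ∨ p is false.
Satisfying worlds: none.

none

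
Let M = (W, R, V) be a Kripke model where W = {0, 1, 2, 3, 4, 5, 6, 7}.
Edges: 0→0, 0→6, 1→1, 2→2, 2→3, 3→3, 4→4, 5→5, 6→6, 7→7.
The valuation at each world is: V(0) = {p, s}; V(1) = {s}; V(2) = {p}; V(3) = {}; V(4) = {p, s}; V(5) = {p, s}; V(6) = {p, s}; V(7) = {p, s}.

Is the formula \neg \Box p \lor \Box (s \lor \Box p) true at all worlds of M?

Recall that \Box ψ holds at a world iff ψ holds at every accessible world, and \Diamond ψ holds iff ψ holds at some accessible world.
Let φ = \neg \Box p \lor \Box (s \lor \Box p). Evaluate φ at each world:
  0 (successors {0, 6}): φ is true.
  1 (successors {1}): φ is true.
  2 (successors {2, 3}): φ is true.
  3 (successors {3}): φ is true.
  4 (successors {4}): φ is true.
  5 (successors {5}): φ is true.
  6 (successors {6}): φ is true.
  7 (successors {7}): φ is true.
For instance, at 3:
  At 3: \neg \Box p is true, \Box (s \lor \Box p) is false, so \neg \Box p \lor \Box (s \lor \Box p) is true.
    At 3: \Box p is false, so \neg \Box p is true.
      At 3: \Box p requires p at every successor {3}.
        p fails at 3, so \Box p is false at 3.
    At 3: \Box (s \lor \Box p) requires s \lor \Box p at every successor {3}.
      s \lor \Box p fails at 3, so \Box (s \lor \Box p) is false at 3.

Yes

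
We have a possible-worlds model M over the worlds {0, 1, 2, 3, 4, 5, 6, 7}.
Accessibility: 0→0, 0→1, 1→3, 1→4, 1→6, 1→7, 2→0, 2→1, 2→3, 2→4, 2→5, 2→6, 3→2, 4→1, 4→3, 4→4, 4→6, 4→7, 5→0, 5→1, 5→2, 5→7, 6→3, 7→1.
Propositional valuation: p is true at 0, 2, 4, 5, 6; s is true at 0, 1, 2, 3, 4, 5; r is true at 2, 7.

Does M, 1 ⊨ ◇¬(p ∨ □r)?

Recall that □ψ holds at a world iff ψ holds at every accessible world, and ◇ψ holds iff ψ holds at some accessible world.
At 1: ◇¬(p ∨ □r) requires ¬(p ∨ □r) at some successor in {3, 4, 6, 7}.
  ¬(p ∨ □r) holds at 7, so ◇¬(p ∨ □r) is true at 1.
    At 7: p ∨ □r is false, so ¬(p ∨ □r) is true.
      At 7: p is false, □r is false, so p ∨ □r is false.

Yes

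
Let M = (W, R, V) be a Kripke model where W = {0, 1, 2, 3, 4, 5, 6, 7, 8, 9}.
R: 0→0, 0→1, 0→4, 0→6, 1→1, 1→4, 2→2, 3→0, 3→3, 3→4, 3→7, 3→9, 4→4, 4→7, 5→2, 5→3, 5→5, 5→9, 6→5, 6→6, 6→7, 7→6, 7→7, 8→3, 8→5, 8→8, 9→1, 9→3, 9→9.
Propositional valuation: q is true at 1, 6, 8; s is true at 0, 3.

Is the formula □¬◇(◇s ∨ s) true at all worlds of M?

Let φ = □¬◇(◇s ∨ s). Evaluate φ at each world:
  0 (successors {0, 1, 4, 6}): φ is false.
  1 (successors {1, 4}): φ is true.
  2 (successors {2}): φ is true.
  3 (successors {0, 3, 4, 7, 9}): φ is false.
  4 (successors {4, 7}): φ is true.
  5 (successors {2, 3, 5, 9}): φ is false.
  6 (successors {5, 6, 7}): φ is false.
  7 (successors {6, 7}): φ is false.
  8 (successors {3, 5, 8}): φ is false.
  9 (successors {1, 3, 9}): φ is false.
Detail at 0 (counterexample):
  At 0: □¬◇(◇s ∨ s) requires ¬◇(◇s ∨ s) at every successor {0, 1, 4, 6}.
    ¬◇(◇s ∨ s) fails at 0, so □¬◇(◇s ∨ s) is false at 0.
      At 0: ◇(◇s ∨ s) is true, so ¬◇(◇s ∨ s) is false.

No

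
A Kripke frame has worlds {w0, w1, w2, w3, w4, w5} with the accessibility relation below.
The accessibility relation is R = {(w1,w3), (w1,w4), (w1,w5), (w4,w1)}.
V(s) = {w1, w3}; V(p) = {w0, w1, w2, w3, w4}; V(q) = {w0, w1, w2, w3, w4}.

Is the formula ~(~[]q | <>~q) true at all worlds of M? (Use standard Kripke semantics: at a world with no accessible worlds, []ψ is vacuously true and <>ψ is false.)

Let φ = ~(~[]q | <>~q). Evaluate φ at each world:
  w0 (successors ∅): φ is true.
  w1 (successors {w3, w4, w5}): φ is false.
  w2 (successors ∅): φ is true.
  w3 (successors ∅): φ is true.
  w4 (successors {w1}): φ is true.
  w5 (successors ∅): φ is true.
Detail at w1 (counterexample):
  At w1: ~[]q | <>~q is true, so ~(~[]q | <>~q) is false.
    At w1: ~[]q is true, <>~q is true, so ~[]q | <>~q is true.
      At w1: []q is false, so ~[]q is true.
      At w1: <>~q requires ~q at some successor in {w3, w4, w5}.
        ~q holds at w5, so <>~q is true at w1.

No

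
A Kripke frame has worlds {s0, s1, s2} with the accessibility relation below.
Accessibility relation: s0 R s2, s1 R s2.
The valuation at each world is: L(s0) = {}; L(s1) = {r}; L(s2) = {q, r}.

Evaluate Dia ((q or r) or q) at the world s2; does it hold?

Recall that Dia ψ holds at a world iff ψ holds at some accessible world.
At s2: no accessible worlds, so Dia ((q or r) or q) is false.

No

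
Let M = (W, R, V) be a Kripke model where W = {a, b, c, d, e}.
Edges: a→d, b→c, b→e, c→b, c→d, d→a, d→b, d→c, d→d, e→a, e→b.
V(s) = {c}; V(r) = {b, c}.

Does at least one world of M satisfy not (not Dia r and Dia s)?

Yes

Recall that Dia ψ holds at a world iff ψ holds at some accessible world.
Let φ = not (not Dia r and Dia s). Evaluate φ at each world:
  a (successors {d}): φ is true.
  b (successors {c, e}): φ is true.
  c (successors {b, d}): φ is true.
  d (successors {a, b, c, d}): φ is true.
  e (successors {a, b}): φ is true.
Detail at a (witness):
  At a: not Dia r and Dia s is false, so not (not Dia r and Dia s) is true.
    At a: not Dia r is true, Dia s is false, so not Dia r and Dia s is false.
      At a: Dia r is false, so not Dia r is true.
      At a: Dia s requires s at some successor in {d}.
        At d: s is false.
      So Dia s is false at a.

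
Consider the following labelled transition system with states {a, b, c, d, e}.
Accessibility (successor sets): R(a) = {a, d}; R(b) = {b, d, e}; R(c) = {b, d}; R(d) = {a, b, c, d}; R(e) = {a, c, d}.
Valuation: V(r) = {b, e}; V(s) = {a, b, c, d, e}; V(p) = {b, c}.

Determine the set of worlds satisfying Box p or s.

a, b, c, d, e

Let φ = Box p or s. Evaluate φ at each world:
  a (successors {a, d}): φ is true.
  b (successors {b, d, e}): φ is true.
  c (successors {b, d}): φ is true.
  d (successors {a, b, c, d}): φ is true.
  e (successors {a, c, d}): φ is true.
For instance, at e:
  At e: Box p is false, s is true, so Box p or s is true.
    At e: Box p requires p at every successor {a, c, d}.
      p fails at a, so Box p is false at e.
Satisfying worlds: {a, b, c, d, e}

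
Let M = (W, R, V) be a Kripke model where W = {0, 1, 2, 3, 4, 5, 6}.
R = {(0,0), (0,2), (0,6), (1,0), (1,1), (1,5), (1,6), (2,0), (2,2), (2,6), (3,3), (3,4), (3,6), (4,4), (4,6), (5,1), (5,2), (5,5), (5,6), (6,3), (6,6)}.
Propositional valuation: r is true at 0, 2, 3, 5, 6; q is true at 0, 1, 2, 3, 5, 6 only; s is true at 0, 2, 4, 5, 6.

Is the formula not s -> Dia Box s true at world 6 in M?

Yes

At 6: not s is false, Dia Box s is false, so not s -> Dia Box s is true.
  At 6: Dia Box s requires Box s at some successor in {3, 6}.
    At 3: Box s is false.
    At 6: Box s is false.
  So Dia Box s is false at 6.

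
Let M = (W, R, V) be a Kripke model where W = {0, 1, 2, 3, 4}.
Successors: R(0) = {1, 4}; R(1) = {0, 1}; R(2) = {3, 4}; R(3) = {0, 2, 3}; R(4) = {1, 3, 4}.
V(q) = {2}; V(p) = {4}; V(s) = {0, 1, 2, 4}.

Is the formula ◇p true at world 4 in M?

Yes

Recall that ◇ψ holds at a world iff ψ holds at some accessible world.
At 4: ◇p requires p at some successor in {1, 3, 4}.
  p holds at 4, so ◇p is true at 4.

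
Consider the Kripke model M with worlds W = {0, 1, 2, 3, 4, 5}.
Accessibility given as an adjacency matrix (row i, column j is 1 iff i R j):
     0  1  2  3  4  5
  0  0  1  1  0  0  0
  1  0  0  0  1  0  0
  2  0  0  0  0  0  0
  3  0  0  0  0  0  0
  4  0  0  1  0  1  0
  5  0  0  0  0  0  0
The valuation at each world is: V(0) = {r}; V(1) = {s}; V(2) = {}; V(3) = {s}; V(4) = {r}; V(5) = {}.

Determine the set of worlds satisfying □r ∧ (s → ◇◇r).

Let φ = □r ∧ (s → ◇◇r). Evaluate φ at each world:
  0 (successors {1, 2}): φ is false.
  1 (successors {3}): φ is false.
  2 (successors ∅): φ is true.
  3 (successors ∅): φ is false.
  4 (successors {2, 4}): φ is false.
  5 (successors ∅): φ is true.
For instance, at 1:
  At 1: □r is false, s → ◇◇r is false, so □r ∧ (s → ◇◇r) is false.
    At 1: □r requires r at every successor {3}.
      r fails at 3, so □r is false at 1.
    At 1: s is true, ◇◇r is false, so s → ◇◇r is false.
      At 1: ◇◇r requires ◇r at some successor in {3}.
        At 3: ◇r is false.
      So ◇◇r is false at 1.
Satisfying worlds: {2, 5}

2, 5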